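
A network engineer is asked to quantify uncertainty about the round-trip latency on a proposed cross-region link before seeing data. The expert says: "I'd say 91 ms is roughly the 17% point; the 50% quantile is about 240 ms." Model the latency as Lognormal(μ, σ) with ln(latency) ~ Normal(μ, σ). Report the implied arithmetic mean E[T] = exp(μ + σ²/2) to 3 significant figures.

If T ~ Lognormal(μ,σ) then ln T ~ Normal(μ,σ), so the p-quantile of ln T is μ + z_p·σ.
ln(91) = 4.511 and ln(240) = 5.481; z_{0.17} = -0.9542, z_{0.5} = 0.
σ = (5.481 − 4.511)/(0 − (-0.9542)) = 1.016.
μ = 4.511 − (-0.9542)·1.016 = 5.481.
E[T] = exp(μ + σ²/2) = exp(5.481 + 0.5165) = 402 ms.

E[T] ≈ 402 ms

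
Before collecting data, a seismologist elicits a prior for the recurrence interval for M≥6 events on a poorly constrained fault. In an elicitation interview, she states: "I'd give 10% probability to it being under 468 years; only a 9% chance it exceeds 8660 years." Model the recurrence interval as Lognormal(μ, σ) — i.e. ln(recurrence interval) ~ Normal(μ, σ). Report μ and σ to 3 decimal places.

μ ≈ 7.575, σ ≈ 1.113

If T ~ Lognormal(μ,σ) then ln T ~ Normal(μ,σ), so the p-quantile of ln T is μ + z_p·σ.
ln(468) = 6.148 and ln(8660) = 9.066; z_{0.1} = -1.282, z_{0.91} = 1.341.
σ = (9.066 − 6.148)/(1.341 − (-1.282)) = 1.113.
μ = 6.148 − (-1.282)·1.113 = 7.575.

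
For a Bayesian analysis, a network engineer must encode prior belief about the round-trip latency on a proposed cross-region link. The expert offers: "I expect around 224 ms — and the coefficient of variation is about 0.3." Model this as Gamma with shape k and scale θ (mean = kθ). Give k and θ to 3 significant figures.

k ≈ 11.1, θ ≈ 20.2

For Gamma(k, scale θ): mean = kθ, variance = kθ², so CV = 1/√k.
CV = 0.3, hence k = 1/CV² = 11.1.
Then θ = mean/k = 224/11.1 = 20.2.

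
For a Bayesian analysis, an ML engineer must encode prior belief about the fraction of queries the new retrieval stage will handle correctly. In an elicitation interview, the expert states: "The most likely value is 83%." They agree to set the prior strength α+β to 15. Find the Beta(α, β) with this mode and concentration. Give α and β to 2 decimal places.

For α,β > 1 the Beta mode is (α−1)/(α+β−2). With α+β = 15, the mode is (α−1)/13.
Set (α−1)/13 = 0.83 → α = 1 + 0.83·13 = 11.79.
β = 15 − α = 3.21.

α = 11.79, β = 3.21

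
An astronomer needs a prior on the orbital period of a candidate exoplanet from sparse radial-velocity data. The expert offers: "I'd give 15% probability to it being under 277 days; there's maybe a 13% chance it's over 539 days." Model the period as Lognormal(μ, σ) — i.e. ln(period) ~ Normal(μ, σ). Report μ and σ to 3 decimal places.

μ ≈ 5.943, σ ≈ 0.308

If T ~ Lognormal(μ,σ) then ln T ~ Normal(μ,σ), so the p-quantile of ln T is μ + z_p·σ.
ln(277) = 5.624 and ln(539) = 6.29; z_{0.15} = -1.036, z_{0.87} = 1.126.
σ = (6.29 − 5.624)/(1.126 − (-1.036)) = 0.308.
μ = 5.624 − (-1.036)·0.308 = 5.943.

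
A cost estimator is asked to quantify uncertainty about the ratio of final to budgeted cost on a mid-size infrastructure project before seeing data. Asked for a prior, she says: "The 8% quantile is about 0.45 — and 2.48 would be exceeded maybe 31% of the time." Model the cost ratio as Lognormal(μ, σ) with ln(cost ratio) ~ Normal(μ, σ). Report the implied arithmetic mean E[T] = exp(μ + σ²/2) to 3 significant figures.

E[T] ≈ 2.38

If T ~ Lognormal(μ,σ) then ln T ~ Normal(μ,σ), so the p-quantile of ln T is μ + z_p·σ.
ln(0.45) = -0.7985 and ln(2.48) = 0.9083; z_{0.08} = -1.405, z_{0.69} = 0.4959.
σ = (0.9083 − -0.7985)/(0.4959 − (-1.405)) = 0.898.
μ = -0.7985 − (-1.405)·0.898 = 0.463.
E[T] = exp(μ + σ²/2) = exp(0.463 + 0.4031) = 2.38.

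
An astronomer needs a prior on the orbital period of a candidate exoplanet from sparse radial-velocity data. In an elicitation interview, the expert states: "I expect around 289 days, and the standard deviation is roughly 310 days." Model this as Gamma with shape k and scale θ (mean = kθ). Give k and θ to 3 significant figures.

k ≈ 0.869, θ ≈ 333

For Gamma(k, scale θ): mean = kθ, variance = kθ², so CV = 1/√k.
CV = SD/mean = 310/289 = 1.073, hence k = 1/CV² = 0.869.
Then θ = mean/k = 289/0.869 = 333.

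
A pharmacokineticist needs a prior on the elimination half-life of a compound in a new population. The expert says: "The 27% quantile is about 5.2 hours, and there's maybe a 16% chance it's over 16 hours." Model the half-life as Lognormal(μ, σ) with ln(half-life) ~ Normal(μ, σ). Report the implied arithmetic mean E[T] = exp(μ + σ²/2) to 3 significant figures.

E[T] ≈ 10.2 hours

If T ~ Lognormal(μ,σ) then ln T ~ Normal(μ,σ), so the p-quantile of ln T is μ + z_p·σ.
ln(5.2) = 1.649 and ln(16) = 2.773; z_{0.27} = -0.6128, z_{0.84} = 0.9945.
σ = (2.773 − 1.649)/(0.9945 − (-0.6128)) = 0.699.
μ = 1.649 − (-0.6128)·0.699 = 2.077.
E[T] = exp(μ + σ²/2) = exp(2.077 + 0.2445) = 10.2 hours.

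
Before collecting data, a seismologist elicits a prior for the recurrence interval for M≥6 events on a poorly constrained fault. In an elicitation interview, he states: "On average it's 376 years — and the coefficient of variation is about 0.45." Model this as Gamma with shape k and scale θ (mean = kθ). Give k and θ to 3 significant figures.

For Gamma(k, scale θ): mean = kθ, variance = kθ², so CV = 1/√k.
CV = 0.45, hence k = 1/CV² = 4.94.
Then θ = mean/k = 376/4.94 = 76.1.

k ≈ 4.94, θ ≈ 76.1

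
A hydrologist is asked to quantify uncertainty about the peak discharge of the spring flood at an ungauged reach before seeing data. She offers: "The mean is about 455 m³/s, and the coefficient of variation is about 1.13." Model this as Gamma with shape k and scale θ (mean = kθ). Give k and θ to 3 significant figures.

For Gamma(k, scale θ): mean = kθ, variance = kθ², so CV = 1/√k.
CV = 1.13, hence k = 1/CV² = 0.783.
Then θ = mean/k = 455/0.783 = 581.

k ≈ 0.783, θ ≈ 581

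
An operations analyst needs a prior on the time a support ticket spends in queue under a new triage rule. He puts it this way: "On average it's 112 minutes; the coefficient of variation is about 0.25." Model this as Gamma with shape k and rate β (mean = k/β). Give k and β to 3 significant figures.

For Gamma(k, rate β): mean = k/β, variance = k/β², so CV = 1/√k.
CV = 0.25, hence k = 1/CV² = 16.
Then β = k/mean = 16/112 = 0.143.

k ≈ 16, β ≈ 0.143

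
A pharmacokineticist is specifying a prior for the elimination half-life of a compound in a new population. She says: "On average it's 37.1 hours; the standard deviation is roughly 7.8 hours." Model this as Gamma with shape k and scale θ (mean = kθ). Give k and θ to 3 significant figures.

For Gamma(k, scale θ): mean = kθ, variance = kθ², so CV = 1/√k.
CV = SD/mean = 7.8/37.1 = 0.2102, hence k = 1/CV² = 22.6.
Then θ = mean/k = 37.1/22.6 = 1.64.

k ≈ 22.6, θ ≈ 1.64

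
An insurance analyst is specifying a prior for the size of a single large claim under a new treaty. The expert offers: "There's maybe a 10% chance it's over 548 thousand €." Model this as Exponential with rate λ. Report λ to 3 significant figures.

P(T > 548.0) = e^(−λ·548.0) = 0.1, so λ = −ln(0.1)/548.0 = 0.0042.

λ ≈ 0.0042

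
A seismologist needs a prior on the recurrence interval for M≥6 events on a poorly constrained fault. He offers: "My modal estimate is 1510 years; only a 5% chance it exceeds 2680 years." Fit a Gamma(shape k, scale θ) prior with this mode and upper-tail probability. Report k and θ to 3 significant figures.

Gamma(k,θ) with k>1 has mode (k−1)θ, so θ = 1510/(k−1).
Need P(X < 2680) = 0.95 with θ tied to k this way. Start at k = 2, θ = 1510: P(X<2680) ≈ 0.530.
Too low — raise k to concentrate. Iterating converges to k ≈ 9.47.
Then θ = 1510/(9.47−1) ≈ 178.

k ≈ 9.47, θ ≈ 178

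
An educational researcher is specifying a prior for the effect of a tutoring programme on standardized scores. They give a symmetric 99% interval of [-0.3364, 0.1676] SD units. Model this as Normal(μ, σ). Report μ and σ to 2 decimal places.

A symmetric 99% interval runs μ ± z·σ with z = 2.576.
Half-width = 0.252, so σ = 0.252/2.576 = 0.10.
μ is the interval midpoint, -0.08.

μ = -0.08, σ = 0.10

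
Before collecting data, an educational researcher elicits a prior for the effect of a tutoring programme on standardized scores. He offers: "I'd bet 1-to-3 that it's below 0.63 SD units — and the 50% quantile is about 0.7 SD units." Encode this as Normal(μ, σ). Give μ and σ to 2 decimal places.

μ = 0.70, σ = 0.10

For Normal(μ,σ), the p-quantile is μ + z_p·σ. Here z_{0.25} = -0.6745, z_{0.5} = 0.
So 0.63 = μ − 0.6745σ and 0.7 = μ + 0σ.
Subtracting: σ = (0.7 − 0.63)/(0 − (-0.6745)) = 0.10.
Then μ = 0.63 − (-0.6745)·0.10 = 0.70.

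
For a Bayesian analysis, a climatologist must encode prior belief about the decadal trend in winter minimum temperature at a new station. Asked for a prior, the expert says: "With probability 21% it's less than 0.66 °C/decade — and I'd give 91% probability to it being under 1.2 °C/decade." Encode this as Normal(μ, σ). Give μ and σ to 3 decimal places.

The p-quantile of Normal(μ,σ) is μ + z_p·σ, with z_{0.21} = -0.8064 and z_{0.91} = 1.341.
Eliminate σ: μ = (z₂·x₁ − z₁·x₂)/(z₂ − z₁) = (1.341·0.66 − (-0.8064)·1.2)/2.147 = 0.863.
Then σ = (x₂ − x₁)/(z₂ − z₁) = (1.2 − 0.66)/2.147 = 0.251.

μ = 0.863, σ = 0.251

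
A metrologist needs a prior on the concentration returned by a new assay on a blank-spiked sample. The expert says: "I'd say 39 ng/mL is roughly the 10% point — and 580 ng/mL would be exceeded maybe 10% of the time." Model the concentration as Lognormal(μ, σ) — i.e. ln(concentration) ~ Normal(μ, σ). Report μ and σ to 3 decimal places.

If T ~ Lognormal(μ,σ) then ln T ~ Normal(μ,σ), so the p-quantile of ln T is μ + z_p·σ.
ln(39) = 3.664 and ln(580) = 6.363; z_{0.1} = -1.282, z_{0.9} = 1.282.
σ = (6.363 − 3.664)/(1.282 − (-1.282)) = 1.053.
μ = 3.664 − (-1.282)·1.053 = 5.013.

μ ≈ 5.013, σ ≈ 1.053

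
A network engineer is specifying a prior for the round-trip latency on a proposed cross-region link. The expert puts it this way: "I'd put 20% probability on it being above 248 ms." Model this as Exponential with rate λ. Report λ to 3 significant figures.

P(T > 248.0) = e^(−λ·248.0) = 0.2, so λ = −ln(0.2)/248.0 = 0.00649.

λ ≈ 0.00649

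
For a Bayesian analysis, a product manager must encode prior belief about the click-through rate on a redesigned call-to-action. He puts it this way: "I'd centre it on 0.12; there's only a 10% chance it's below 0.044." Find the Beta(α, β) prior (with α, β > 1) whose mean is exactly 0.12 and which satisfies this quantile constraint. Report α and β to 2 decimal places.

α ≈ 2.73, β ≈ 20.01

With mean 0.12 fixed, write α = 0.12s, β = 0.88s where s = α+β.
Need P(θ < 0.044) = 0.1 under Beta(0.12s, 0.88s). Normal approximation: (q−m)/√(m(1−m)/s) ≈ z_{0.1} = -1.28, so s ≈ 0.12·0.88·(-1.28)²/(0.044−0.12)² = 30.0.
At s = 30.0: P(θ<0.044) ≈ 0.064. Adjusting to match 0.1 gives s ≈ 22.74.
So α = 0.12·22.74 ≈ 2.73, β = 0.88·22.74 ≈ 20.01.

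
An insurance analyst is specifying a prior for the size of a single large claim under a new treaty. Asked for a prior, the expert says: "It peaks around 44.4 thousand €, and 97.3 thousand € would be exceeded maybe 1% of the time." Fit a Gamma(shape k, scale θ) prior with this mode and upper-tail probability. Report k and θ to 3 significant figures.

Gamma(k,θ) with k>1 has mode (k−1)θ, so θ = 44.4/(k−1).
Need P(X < 97.3) = 0.99 with θ tied to k this way. Start at k = 2, θ = 44.4: P(X<97.3) ≈ 0.643.
Too low — raise k to concentrate. Iterating converges to k ≈ 8.84.
Then θ = 44.4/(8.84−1) ≈ 5.66.

k ≈ 8.84, θ ≈ 5.66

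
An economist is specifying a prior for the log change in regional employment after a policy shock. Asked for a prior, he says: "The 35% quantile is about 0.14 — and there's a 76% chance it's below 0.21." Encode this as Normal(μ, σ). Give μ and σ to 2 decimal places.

μ = 0.16, σ = 0.06

The p-quantile of Normal(μ,σ) is μ + z_p·σ, with z_{0.35} = -0.3853 and z_{0.76} = 0.7063.
Eliminate σ: μ = (z₂·x₁ − z₁·x₂)/(z₂ − z₁) = (0.7063·0.14 − (-0.3853)·0.21)/1.092 = 0.16.
Then σ = (x₂ − x₁)/(z₂ − z₁) = (0.21 − 0.14)/1.092 = 0.06.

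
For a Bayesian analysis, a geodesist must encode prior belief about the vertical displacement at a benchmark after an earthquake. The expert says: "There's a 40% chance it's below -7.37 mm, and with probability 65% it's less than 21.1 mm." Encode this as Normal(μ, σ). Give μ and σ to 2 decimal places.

The p-quantile of Normal(μ,σ) is μ + z_p·σ, with z_{0.4} = -0.2533 and z_{0.65} = 0.3853.
Eliminate σ: μ = (z₂·x₁ − z₁·x₂)/(z₂ − z₁) = (0.3853·-7.37 − (-0.2533)·21.1)/0.6387 = 3.92.
Then σ = (x₂ − x₁)/(z₂ − z₁) = (21.1 − -7.37)/0.6387 = 44.58.

μ = 3.92, σ = 44.58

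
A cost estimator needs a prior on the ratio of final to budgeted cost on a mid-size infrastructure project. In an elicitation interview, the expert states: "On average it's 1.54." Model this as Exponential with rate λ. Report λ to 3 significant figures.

λ ≈ 0.649

Exponential mean = 1/λ, so λ = 1/1.54 = 0.649.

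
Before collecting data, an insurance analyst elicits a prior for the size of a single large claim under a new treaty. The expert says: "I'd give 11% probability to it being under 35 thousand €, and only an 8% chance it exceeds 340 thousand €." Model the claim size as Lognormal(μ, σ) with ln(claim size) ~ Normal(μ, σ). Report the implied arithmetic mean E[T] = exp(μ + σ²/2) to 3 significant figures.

E[T] ≈ 147 thousand €

If T ~ Lognormal(μ,σ) then ln T ~ Normal(μ,σ), so the p-quantile of ln T is μ + z_p·σ.
ln(35) = 3.555 and ln(340) = 5.829; z_{0.11} = -1.227, z_{0.92} = 1.405.
σ = (5.829 − 3.555)/(1.405 − (-1.227)) = 0.864.
μ = 3.555 − (-1.227)·0.864 = 4.615.
E[T] = exp(μ + σ²/2) = exp(4.615 + 0.3732) = 147 thousand €.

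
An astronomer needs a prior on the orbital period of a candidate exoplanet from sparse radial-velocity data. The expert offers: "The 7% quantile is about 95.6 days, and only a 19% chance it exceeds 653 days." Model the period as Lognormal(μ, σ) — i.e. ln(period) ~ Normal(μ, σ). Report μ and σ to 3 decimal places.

If T ~ Lognormal(μ,σ) then ln T ~ Normal(μ,σ), so the p-quantile of ln T is μ + z_p·σ.
ln(95.6) = 4.56 and ln(653) = 6.482; z_{0.07} = -1.476, z_{0.81} = 0.8779.
σ = (6.482 − 4.56)/(0.8779 − (-1.476)) = 0.816.
μ = 4.56 − (-1.476)·0.816 = 5.765.

μ ≈ 5.765, σ ≈ 0.816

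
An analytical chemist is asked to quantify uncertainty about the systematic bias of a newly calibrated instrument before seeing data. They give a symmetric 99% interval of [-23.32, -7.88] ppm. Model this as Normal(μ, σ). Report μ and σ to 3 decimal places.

A symmetric 99% interval runs μ ± z·σ with z = 2.576.
Half-width = 7.72, so σ = 7.72/2.576 = 2.997.
μ is the interval midpoint, -15.600.

μ = -15.600, σ = 2.997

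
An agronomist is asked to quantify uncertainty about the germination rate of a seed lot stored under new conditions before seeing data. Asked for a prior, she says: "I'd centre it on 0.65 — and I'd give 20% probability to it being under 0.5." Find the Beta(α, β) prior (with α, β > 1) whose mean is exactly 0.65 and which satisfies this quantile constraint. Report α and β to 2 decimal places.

With mean 0.65 fixed, write α = 0.65s, β = 0.35s where s = α+β.
Need P(θ < 0.5) = 0.2 under Beta(0.65s, 0.35s). Normal approximation: (q−m)/√(m(1−m)/s) ≈ z_{0.2} = -0.842, so s ≈ 0.65·0.35·(-0.842)²/(0.5−0.65)² = 7.2.
At s = 7.2: P(θ<0.5) ≈ 0.195. Adjusting to match 0.2 gives s ≈ 6.82.
So α = 0.65·6.82 ≈ 4.43, β = 0.35·6.82 ≈ 2.39.

α ≈ 4.43, β ≈ 2.39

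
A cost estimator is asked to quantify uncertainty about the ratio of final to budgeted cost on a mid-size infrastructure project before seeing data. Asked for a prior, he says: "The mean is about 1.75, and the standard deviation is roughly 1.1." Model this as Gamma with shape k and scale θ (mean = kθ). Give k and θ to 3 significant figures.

k ≈ 2.53, θ ≈ 0.691

For Gamma(k, scale θ): mean = kθ, variance = kθ², so CV = 1/√k.
CV = SD/mean = 1.1/1.75 = 0.6286, hence k = 1/CV² = 2.53.
Then θ = mean/k = 1.75/2.53 = 0.691.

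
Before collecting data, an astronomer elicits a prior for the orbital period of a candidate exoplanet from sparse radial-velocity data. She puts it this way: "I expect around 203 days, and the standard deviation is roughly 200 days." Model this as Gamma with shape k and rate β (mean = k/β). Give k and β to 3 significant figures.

For Gamma(k, rate β): mean = k/β, variance = k/β², so CV = 1/√k.
CV = SD/mean = 200/203 = 0.9852, hence k = 1/CV² = 1.03.
Then β = k/mean = 1.03/203 = 0.00508.

k ≈ 1.03, β ≈ 0.00508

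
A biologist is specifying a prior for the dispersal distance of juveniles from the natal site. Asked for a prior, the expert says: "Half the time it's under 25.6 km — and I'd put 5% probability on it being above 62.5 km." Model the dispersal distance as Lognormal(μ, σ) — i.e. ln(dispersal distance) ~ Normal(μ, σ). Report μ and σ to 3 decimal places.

μ ≈ 3.243, σ ≈ 0.543

If T ~ Lognormal(μ,σ) then ln T ~ Normal(μ,σ), so the p-quantile of ln T is μ + z_p·σ.
ln(25.6) = 3.243 and ln(62.5) = 4.135; z_{0.5} = 0, z_{0.95} = 1.645.
σ = (4.135 − 3.243)/(1.645 − (0)) = 0.543.
μ = 3.243 − (0)·0.543 = 3.243.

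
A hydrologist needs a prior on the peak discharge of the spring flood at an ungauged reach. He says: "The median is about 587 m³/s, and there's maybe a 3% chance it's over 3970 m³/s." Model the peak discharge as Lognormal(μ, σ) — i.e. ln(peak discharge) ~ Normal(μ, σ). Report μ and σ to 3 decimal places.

μ ≈ 6.375, σ ≈ 1.016

If T ~ Lognormal(μ,σ) then ln T ~ Normal(μ,σ), so the p-quantile of ln T is μ + z_p·σ.
ln(587) = 6.375 and ln(3970) = 8.287; z_{0.5} = 0, z_{0.97} = 1.881.
σ = (8.287 − 6.375)/(1.881 − (0)) = 1.016.
μ = 6.375 − (0)·1.016 = 6.375.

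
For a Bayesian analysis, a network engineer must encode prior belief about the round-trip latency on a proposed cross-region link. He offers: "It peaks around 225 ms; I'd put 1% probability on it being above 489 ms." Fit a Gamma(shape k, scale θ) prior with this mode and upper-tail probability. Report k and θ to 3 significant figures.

Gamma(k,θ) with k>1 has mode (k−1)θ, so θ = 225/(k−1).
Need P(X < 489) = 0.99 with θ tied to k this way. Start at k = 2, θ = 225: P(X<489) ≈ 0.639.
Too low — raise k to concentrate. Iterating converges to k ≈ 9.02.
Then θ = 225/(9.02−1) ≈ 28.1.

k ≈ 9.02, θ ≈ 28.1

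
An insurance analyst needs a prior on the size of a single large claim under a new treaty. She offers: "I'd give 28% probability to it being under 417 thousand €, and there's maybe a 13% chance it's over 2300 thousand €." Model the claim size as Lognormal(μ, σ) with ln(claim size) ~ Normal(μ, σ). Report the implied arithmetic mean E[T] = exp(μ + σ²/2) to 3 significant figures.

If T ~ Lognormal(μ,σ) then ln T ~ Normal(μ,σ), so the p-quantile of ln T is μ + z_p·σ.
ln(417) = 6.033 and ln(2300) = 7.741; z_{0.28} = -0.5828, z_{0.87} = 1.126.
σ = (7.741 − 6.033)/(1.126 − (-0.5828)) = 0.999.
μ = 6.033 − (-0.5828)·0.999 = 6.615.
E[T] = exp(μ + σ²/2) = exp(6.615 + 0.4990) = 1230 thousand €.

E[T] ≈ 1230 thousand €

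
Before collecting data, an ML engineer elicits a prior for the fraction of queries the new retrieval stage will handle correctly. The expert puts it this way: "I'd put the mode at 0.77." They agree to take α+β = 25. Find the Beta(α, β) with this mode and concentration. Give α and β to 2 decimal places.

For α,β > 1 the Beta mode is (α−1)/(α+β−2). With α+β = 25, the mode is (α−1)/23.
Set (α−1)/23 = 0.77 → α = 1 + 0.77·23 = 18.71.
β = 25 − α = 6.29.

α = 18.71, β = 6.29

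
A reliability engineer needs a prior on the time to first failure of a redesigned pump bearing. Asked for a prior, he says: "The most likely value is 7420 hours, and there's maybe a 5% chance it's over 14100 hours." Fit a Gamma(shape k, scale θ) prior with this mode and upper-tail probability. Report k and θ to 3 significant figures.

k ≈ 7.74, θ ≈ 1100

Gamma(k,θ) with k>1 has mode (k−1)θ, so θ = 7420/(k−1).
Need P(X < 14100) = 0.95 with θ tied to k this way. Start at k = 2, θ = 7420: P(X<14100) ≈ 0.566.
Too low — raise k to concentrate. Iterating converges to k ≈ 7.74.
Then θ = 7420/(7.74−1) ≈ 1100.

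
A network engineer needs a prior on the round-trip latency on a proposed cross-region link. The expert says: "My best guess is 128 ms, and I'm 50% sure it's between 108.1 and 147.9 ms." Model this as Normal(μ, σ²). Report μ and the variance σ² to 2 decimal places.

A symmetric 50% interval runs μ ± z·σ with z = 0.6745.
Half-width = 19.9, so σ = 19.9/0.6745 = 29.504 and σ² = 870.47.
μ is the stated best guess, 128.00.

μ = 128.00, σ² = 870.47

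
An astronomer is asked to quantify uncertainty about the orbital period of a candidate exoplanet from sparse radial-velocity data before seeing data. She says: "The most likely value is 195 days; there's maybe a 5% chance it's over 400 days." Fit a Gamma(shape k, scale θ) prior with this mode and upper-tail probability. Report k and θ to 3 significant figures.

Gamma(k,θ) with k>1 has mode (k−1)θ, so θ = 195/(k−1).
Need P(X < 400) = 0.95 with θ tied to k this way. Start at k = 2, θ = 195: P(X<400) ≈ 0.608.
Too low — raise k to concentrate. Iterating converges to k ≈ 6.36.
Then θ = 195/(6.36−1) ≈ 36.4.

k ≈ 6.36, θ ≈ 36.4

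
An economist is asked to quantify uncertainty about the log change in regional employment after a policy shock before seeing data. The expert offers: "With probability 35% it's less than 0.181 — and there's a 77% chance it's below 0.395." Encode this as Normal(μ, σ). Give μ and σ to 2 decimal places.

For Normal(μ,σ), the p-quantile is μ + z_p·σ. Here z_{0.35} = -0.3853, z_{0.77} = 0.7388.
So 0.181 = μ − 0.3853σ and 0.395 = μ + 0.7388σ.
Subtracting: σ = (0.395 − 0.181)/(0.7388 − (-0.3853)) = 0.19.
Then μ = 0.181 − (-0.3853)·0.19 = 0.25.

μ = 0.25, σ = 0.19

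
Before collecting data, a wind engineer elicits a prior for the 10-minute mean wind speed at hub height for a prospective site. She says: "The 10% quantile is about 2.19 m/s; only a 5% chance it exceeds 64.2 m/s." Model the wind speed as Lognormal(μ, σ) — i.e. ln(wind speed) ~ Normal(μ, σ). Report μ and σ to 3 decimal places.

If T ~ Lognormal(μ,σ) then ln T ~ Normal(μ,σ), so the p-quantile of ln T is μ + z_p·σ.
ln(2.19) = 0.7839 and ln(64.2) = 4.162; z_{0.1} = -1.282, z_{0.95} = 1.645.
σ = (4.162 − 0.7839)/(1.645 − (-1.282)) = 1.154.
μ = 0.7839 − (-1.282)·1.154 = 2.263.

μ ≈ 2.263, σ ≈ 1.154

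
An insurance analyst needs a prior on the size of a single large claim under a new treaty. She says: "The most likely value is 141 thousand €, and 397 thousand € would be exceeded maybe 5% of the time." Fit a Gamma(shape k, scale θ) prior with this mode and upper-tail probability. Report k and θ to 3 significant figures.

Gamma(k,θ) with k>1 has mode (k−1)θ, so θ = 141/(k−1).
Need P(X < 397) = 0.95 with θ tied to k this way. Start at k = 2, θ = 141: P(X<397) ≈ 0.772.
Too low — raise k to concentrate. Iterating converges to k ≈ 3.5.
Then θ = 141/(3.5−1) ≈ 56.5.

k ≈ 3.5, θ ≈ 56.5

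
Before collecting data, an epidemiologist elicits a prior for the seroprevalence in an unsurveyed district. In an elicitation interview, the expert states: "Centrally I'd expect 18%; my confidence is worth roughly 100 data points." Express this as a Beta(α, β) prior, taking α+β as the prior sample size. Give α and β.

Under the effective-sample-size interpretation, Beta(α, β) has prior mean α/(α+β) and prior sample size α+β.
So α+β = 100 and α/(α+β) = 0.18, giving α = 0.18·100 = 18 and β = 100 − 18 = 82.

α = 18, β = 82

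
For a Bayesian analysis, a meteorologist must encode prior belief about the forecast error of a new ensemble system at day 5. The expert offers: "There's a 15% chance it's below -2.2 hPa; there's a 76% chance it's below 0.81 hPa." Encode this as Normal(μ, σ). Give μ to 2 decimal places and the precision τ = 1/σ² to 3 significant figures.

μ = -0.41, τ = 0.335

For Normal(μ,σ), the p-quantile is μ + z_p·σ. Here z_{0.15} = -1.036, z_{0.76} = 0.7063.
So -2.2 = μ − 1.036σ and 0.81 = μ + 0.7063σ.
Subtracting: σ = (0.81 − -2.2)/(0.7063 − (-1.036)) = 1.73.
Then μ = -2.2 − (-1.036)·1.73 = -0.41.
Precision τ = 1/σ² = 1/1.727² = 0.335.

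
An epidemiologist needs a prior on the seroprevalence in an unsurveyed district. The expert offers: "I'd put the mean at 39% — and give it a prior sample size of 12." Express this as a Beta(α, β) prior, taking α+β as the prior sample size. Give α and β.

Under the effective-sample-size interpretation, Beta(α, β) has prior mean α/(α+β) and prior sample size α+β.
So α+β = 12 and α/(α+β) = 0.39, giving α = 0.39·12 = 4.68 and β = 12 − 4.68 = 7.32.

α = 4.68, β = 7.32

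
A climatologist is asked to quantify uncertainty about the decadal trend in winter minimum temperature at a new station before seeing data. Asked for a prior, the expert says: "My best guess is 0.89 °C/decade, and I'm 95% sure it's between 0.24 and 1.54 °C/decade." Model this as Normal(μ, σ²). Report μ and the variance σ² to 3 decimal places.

A symmetric 95% interval runs μ ± z·σ with z = 1.96.
Half-width = 0.65, so σ = 0.65/1.96 = 0.3316 and σ² = 0.110.
μ is the stated best guess, 0.890.

μ = 0.890, σ² = 0.110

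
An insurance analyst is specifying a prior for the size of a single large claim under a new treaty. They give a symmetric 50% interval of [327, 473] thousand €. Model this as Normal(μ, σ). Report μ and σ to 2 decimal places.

μ = 400.00, σ = 108.23

A symmetric 50% interval runs μ ± z·σ with z = 0.6745.
Half-width = 73, so σ = 73/0.6745 = 108.23.
μ is the interval midpoint, 400.00.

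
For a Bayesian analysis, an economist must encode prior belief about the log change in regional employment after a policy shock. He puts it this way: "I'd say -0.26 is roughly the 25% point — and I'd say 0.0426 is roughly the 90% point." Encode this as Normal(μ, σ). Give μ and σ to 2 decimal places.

μ = -0.16, σ = 0.15

For Normal(μ,σ), the p-quantile is μ + z_p·σ. Here z_{0.25} = -0.6745, z_{0.9} = 1.282.
So -0.26 = μ − 0.6745σ and 0.0426 = μ + 1.282σ.
Subtracting: σ = (0.0426 − -0.26)/(1.282 − (-0.6745)) = 0.15.
Then μ = -0.26 − (-0.6745)·0.15 = -0.16.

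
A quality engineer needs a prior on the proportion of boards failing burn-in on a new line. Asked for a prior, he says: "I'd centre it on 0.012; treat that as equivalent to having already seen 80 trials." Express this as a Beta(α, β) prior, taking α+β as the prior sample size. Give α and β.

Under the effective-sample-size interpretation, Beta(α, β) has prior mean α/(α+β) and prior sample size α+β.
So α+β = 80 and α/(α+β) = 0.012, giving α = 0.012·80 = 0.96 and β = 80 − 0.96 = 79.04.

α = 0.96, β = 79.04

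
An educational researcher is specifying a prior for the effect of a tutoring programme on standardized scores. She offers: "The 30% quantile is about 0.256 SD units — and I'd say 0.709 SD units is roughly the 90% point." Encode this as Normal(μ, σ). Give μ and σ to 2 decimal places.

The p-quantile of Normal(μ,σ) is μ + z_p·σ, with z_{0.3} = -0.5244 and z_{0.9} = 1.282.
Eliminate σ: μ = (z₂·x₁ − z₁·x₂)/(z₂ − z₁) = (1.282·0.256 − (-0.5244)·0.709)/1.806 = 0.39.
Then σ = (x₂ − x₁)/(z₂ − z₁) = (0.709 − 0.256)/1.806 = 0.25.

μ = 0.39, σ = 0.25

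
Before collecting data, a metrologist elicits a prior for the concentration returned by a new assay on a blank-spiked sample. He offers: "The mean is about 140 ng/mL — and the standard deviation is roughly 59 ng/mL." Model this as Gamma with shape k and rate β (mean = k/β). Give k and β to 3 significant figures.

For Gamma(k, rate β): mean = k/β, variance = k/β², so CV = 1/√k.
CV = SD/mean = 59/140 = 0.4214, hence k = 1/CV² = 5.63.
Then β = k/mean = 5.63/140 = 0.0402.

k ≈ 5.63, β ≈ 0.0402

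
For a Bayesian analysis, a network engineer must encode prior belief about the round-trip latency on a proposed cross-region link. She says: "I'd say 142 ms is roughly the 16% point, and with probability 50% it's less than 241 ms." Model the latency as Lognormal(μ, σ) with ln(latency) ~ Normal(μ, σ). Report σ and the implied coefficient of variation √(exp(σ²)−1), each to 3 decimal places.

σ ≈ 0.532, CV ≈ 0.572

If T ~ Lognormal(μ,σ) then ln T ~ Normal(μ,σ), so the p-quantile of ln T is μ + z_p·σ.
ln(142) = 4.956 and ln(241) = 5.485; z_{0.16} = -0.9945, z_{0.5} = 0.
σ = (5.485 − 4.956)/(0 − (-0.9945)) = 0.532.
μ = 4.956 − (-0.9945)·0.532 = 5.485.
CV = √(exp(σ²)−1) = √(exp(0.2829)−1) = 0.572.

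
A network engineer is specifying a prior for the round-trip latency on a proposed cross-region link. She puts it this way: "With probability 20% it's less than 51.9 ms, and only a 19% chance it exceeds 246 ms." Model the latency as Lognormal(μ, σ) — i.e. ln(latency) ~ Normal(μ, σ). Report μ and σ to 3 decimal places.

If T ~ Lognormal(μ,σ) then ln T ~ Normal(μ,σ), so the p-quantile of ln T is μ + z_p·σ.
ln(51.9) = 3.949 and ln(246) = 5.505; z_{0.2} = -0.8416, z_{0.81} = 0.8779.
σ = (5.505 − 3.949)/(0.8779 − (-0.8416)) = 0.905.
μ = 3.949 − (-0.8416)·0.905 = 4.711.

μ ≈ 4.711, σ ≈ 0.905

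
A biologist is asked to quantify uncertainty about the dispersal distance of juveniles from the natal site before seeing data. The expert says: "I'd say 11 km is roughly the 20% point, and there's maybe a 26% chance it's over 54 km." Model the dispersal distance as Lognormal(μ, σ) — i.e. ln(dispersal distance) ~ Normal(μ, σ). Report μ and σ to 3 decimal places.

μ ≈ 3.300, σ ≈ 1.071

If T ~ Lognormal(μ,σ) then ln T ~ Normal(μ,σ), so the p-quantile of ln T is μ + z_p·σ.
ln(11) = 2.398 and ln(54) = 3.989; z_{0.2} = -0.8416, z_{0.74} = 0.6433.
σ = (3.989 − 2.398)/(0.6433 − (-0.8416)) = 1.071.
μ = 2.398 − (-0.8416)·1.071 = 3.300.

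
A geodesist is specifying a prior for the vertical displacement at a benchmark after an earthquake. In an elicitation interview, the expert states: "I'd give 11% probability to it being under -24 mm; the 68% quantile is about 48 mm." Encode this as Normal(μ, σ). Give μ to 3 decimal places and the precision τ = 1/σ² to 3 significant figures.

The p-quantile of Normal(μ,σ) is μ + z_p·σ, with z_{0.11} = -1.227 and z_{0.68} = 0.4677.
Eliminate σ: μ = (z₂·x₁ − z₁·x₂)/(z₂ − z₁) = (0.4677·-24 − (-1.227)·48)/1.694 = 28.124.
Then σ = (x₂ − x₁)/(z₂ − z₁) = (48 − -24)/1.694 = 42.497.
Precision τ = 1/σ² = 1/42.5² = 0.000554.

μ = 28.124, τ = 0.000554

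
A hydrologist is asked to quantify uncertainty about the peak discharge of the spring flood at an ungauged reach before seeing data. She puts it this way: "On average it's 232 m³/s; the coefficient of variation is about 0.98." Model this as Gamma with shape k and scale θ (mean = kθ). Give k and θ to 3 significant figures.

k ≈ 1.04, θ ≈ 223

For Gamma(k, scale θ): mean = kθ, variance = kθ², so CV = 1/√k.
CV = 0.98, hence k = 1/CV² = 1.04.
Then θ = mean/k = 232/1.04 = 223.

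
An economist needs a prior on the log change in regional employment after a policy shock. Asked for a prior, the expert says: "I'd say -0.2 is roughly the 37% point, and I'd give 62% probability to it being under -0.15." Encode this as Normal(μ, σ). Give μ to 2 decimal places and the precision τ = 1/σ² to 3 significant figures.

The p-quantile of Normal(μ,σ) is μ + z_p·σ, with z_{0.37} = -0.3319 and z_{0.62} = 0.3055.
Eliminate σ: μ = (z₂·x₁ − z₁·x₂)/(z₂ − z₁) = (0.3055·-0.2 − (-0.3319)·-0.15)/0.6373 = -0.17.
Then σ = (x₂ − x₁)/(z₂ − z₁) = (-0.15 − -0.2)/0.6373 = 0.08.
Precision τ = 1/σ² = 1/0.07845² = 162.

μ = -0.17, τ = 162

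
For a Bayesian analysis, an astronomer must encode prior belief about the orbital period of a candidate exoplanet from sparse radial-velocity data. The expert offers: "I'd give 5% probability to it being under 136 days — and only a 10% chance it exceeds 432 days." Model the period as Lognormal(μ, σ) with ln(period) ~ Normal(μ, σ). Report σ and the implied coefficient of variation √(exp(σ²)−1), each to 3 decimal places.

σ ≈ 0.395, CV ≈ 0.411

If T ~ Lognormal(μ,σ) then ln T ~ Normal(μ,σ), so the p-quantile of ln T is μ + z_p·σ.
ln(136) = 4.913 and ln(432) = 6.068; z_{0.05} = -1.645, z_{0.9} = 1.282.
σ = (6.068 − 4.913)/(1.282 − (-1.645)) = 0.395.
μ = 4.913 − (-1.645)·0.395 = 5.562.
CV = √(exp(σ²)−1) = √(exp(0.1560)−1) = 0.411.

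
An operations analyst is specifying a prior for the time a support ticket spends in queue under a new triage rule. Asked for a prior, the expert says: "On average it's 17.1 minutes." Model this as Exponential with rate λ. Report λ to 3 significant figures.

λ ≈ 0.0585

Exponential mean = 1/λ, so λ = 1/17.1 = 0.0585.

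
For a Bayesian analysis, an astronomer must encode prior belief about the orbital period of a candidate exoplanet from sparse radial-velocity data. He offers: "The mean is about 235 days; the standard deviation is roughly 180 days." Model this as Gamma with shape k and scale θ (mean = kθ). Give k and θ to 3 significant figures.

k ≈ 1.7, θ ≈ 138

For Gamma(k, scale θ): mean = kθ, variance = kθ², so CV = 1/√k.
CV = SD/mean = 180/235 = 0.766, hence k = 1/CV² = 1.7.
Then θ = mean/k = 235/1.7 = 138.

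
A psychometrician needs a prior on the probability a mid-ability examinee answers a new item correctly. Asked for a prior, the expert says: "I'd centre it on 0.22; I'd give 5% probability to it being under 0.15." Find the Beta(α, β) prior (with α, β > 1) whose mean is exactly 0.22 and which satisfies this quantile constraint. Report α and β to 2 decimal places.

With mean 0.22 fixed, write α = 0.22s, β = 0.78s where s = α+β.
Need P(θ < 0.15) = 0.05 under Beta(0.22s, 0.78s). Normal approximation: (q−m)/√(m(1−m)/s) ≈ z_{0.05} = -1.64, so s ≈ 0.22·0.78·(-1.64)²/(0.15−0.22)² = 94.7.
At s = 94.7: P(θ<0.15) ≈ 0.040. Adjusting to match 0.05 gives s ≈ 83.91.
So α = 0.22·83.91 ≈ 18.46, β = 0.78·83.91 ≈ 65.45.

α ≈ 18.46, β ≈ 65.45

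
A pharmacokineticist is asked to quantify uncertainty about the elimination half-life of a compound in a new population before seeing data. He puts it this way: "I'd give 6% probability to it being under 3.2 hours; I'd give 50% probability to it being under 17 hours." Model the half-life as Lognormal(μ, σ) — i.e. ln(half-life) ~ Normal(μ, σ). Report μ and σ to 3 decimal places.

μ ≈ 2.833, σ ≈ 1.074

If T ~ Lognormal(μ,σ) then ln T ~ Normal(μ,σ), so the p-quantile of ln T is μ + z_p·σ.
ln(3.2) = 1.163 and ln(17) = 2.833; z_{0.06} = -1.555, z_{0.5} = 0.
σ = (2.833 − 1.163)/(0 − (-1.555)) = 1.074.
μ = 1.163 − (-1.555)·1.074 = 2.833.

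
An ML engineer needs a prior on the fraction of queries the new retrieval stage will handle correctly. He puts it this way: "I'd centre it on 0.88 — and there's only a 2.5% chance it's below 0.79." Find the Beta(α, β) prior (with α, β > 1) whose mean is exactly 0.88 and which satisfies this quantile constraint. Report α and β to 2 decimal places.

With mean 0.88 fixed, write α = 0.88s, β = 0.12s where s = α+β.
Need P(θ < 0.79) = 0.025 under Beta(0.88s, 0.12s). Normal approximation: (q−m)/√(m(1−m)/s) ≈ z_{0.025} = -1.96, so s ≈ 0.88·0.12·(-1.96)²/(0.79−0.88)² = 50.1.
At s = 50.1: P(θ<0.79) ≈ 0.039. Adjusting to match 0.025 gives s ≈ 63.15.
So α = 0.88·63.15 ≈ 55.58, β = 0.12·63.15 ≈ 7.58.

α ≈ 55.58, β ≈ 7.58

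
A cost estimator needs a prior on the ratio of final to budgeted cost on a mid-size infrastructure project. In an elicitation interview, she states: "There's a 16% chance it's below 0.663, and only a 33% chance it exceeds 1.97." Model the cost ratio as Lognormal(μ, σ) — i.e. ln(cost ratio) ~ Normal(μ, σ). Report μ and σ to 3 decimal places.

If T ~ Lognormal(μ,σ) then ln T ~ Normal(μ,σ), so the p-quantile of ln T is μ + z_p·σ.
ln(0.663) = -0.411 and ln(1.97) = 0.678; z_{0.16} = -0.9945, z_{0.67} = 0.4399.
σ = (0.678 − -0.411)/(0.4399 − (-0.9945)) = 0.759.
μ = -0.411 − (-0.9945)·0.759 = 0.344.

μ ≈ 0.344, σ ≈ 0.759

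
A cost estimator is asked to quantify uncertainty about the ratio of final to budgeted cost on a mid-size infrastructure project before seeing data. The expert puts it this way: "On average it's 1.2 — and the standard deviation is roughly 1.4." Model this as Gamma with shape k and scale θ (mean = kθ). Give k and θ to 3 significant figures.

k ≈ 0.735, θ ≈ 1.63

For Gamma(k, scale θ): mean = kθ, variance = kθ², so CV = 1/√k.
CV = SD/mean = 1.4/1.2 = 1.167, hence k = 1/CV² = 0.735.
Then θ = mean/k = 1.2/0.735 = 1.63.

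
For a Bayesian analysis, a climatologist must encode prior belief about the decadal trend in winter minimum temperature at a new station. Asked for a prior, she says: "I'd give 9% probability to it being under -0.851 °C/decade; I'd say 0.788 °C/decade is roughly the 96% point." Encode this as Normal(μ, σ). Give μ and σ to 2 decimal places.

The p-quantile of Normal(μ,σ) is μ + z_p·σ, with z_{0.09} = -1.341 and z_{0.96} = 1.751.
Eliminate σ: μ = (z₂·x₁ − z₁·x₂)/(z₂ − z₁) = (1.751·-0.851 − (-1.341)·0.788)/3.091 = -0.14.
Then σ = (x₂ − x₁)/(z₂ − z₁) = (0.788 − -0.851)/3.091 = 0.53.

μ = -0.14, σ = 0.53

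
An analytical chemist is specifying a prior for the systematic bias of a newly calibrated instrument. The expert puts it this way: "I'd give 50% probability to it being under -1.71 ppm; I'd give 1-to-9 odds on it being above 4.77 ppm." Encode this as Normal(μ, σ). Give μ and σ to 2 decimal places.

μ = -1.71, σ = 5.06

The p-quantile of Normal(μ,σ) is μ + z_p·σ, with z_{0.5} = 0 and z_{0.9} = 1.282.
Eliminate σ: μ = (z₂·x₁ − z₁·x₂)/(z₂ − z₁) = (1.282·-1.71 − (0)·4.77)/1.282 = -1.71.
Then σ = (x₂ − x₁)/(z₂ − z₁) = (4.77 − -1.71)/1.282 = 5.06.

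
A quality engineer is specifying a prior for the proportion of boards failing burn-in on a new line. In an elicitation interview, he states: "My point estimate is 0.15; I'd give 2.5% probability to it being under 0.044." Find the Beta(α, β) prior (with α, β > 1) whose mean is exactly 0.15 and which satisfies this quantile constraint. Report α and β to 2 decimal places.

α ≈ 3.98, β ≈ 22.57

With mean 0.15 fixed, write α = 0.15s, β = 0.85s where s = α+β.
Need P(θ < 0.044) = 0.025 under Beta(0.15s, 0.85s). Normal approximation: (q−m)/√(m(1−m)/s) ≈ z_{0.025} = -1.96, so s ≈ 0.15·0.85·(-1.96)²/(0.044−0.15)² = 43.6.
At s = 43.6: P(θ<0.044) ≈ 0.005. Adjusting to match 0.025 gives s ≈ 26.55.
So α = 0.15·26.55 ≈ 3.98, β = 0.85·26.55 ≈ 22.57.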